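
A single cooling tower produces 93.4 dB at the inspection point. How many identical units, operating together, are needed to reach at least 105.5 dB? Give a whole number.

The shortfall is 105.5 − 93.4 = 12.1 dB, and N units add 10·log₁₀ N, so need 10·log₁₀ N ≥ 12.1.
N ≥ 10^(12.1/10) = 16.218, so N = 17.

17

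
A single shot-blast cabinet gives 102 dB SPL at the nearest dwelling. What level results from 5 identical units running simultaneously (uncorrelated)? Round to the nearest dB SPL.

L_total = L₁ + 10·log₁₀ N for N identical incoherent sources.
L_total = 102 + 10·log₁₀(5) = 102 + 6.990 = 108.99 dB SPL.

109 dB SPL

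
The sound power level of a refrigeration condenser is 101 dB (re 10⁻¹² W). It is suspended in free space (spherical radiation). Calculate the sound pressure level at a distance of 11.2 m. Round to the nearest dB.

Free-field spherical radiation: L_p = L_w − 10·log₁₀(4π·r²), r = 11.2 m.
4π·r² = 1576 m², 10·log₁₀ of that is 31.976 dB.
L_p = 101 − 31.976 = 69.02 dB.

69 dB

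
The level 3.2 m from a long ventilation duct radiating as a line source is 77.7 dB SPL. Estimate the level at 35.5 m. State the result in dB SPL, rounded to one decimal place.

67.2 dB SPL

Line-source attenuation: ΔL = 10·log₁₀(r₂/r₁) = 10·log₁₀(35.5/3.2) = 10.451 dB.
L₂ = 77.7 − 10·log₁₀(35.5/3.2) = 77.7 − 10.451 = 67.25 dB SPL.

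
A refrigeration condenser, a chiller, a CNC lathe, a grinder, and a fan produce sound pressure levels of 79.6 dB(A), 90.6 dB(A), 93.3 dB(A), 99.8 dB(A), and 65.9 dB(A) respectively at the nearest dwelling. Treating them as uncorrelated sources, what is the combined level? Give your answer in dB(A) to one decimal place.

For uncorrelated sources the intensities add, so convert each level to linear form, sum, and take 10·log₁₀ of the total.
Σ 10^(L/10) = 10^(79.6/10) + 10^(90.6/10) + 10^(93.3/10) + 10^(99.8/10) + 10^(65.9/10) = 1.293e+10.
L_total = 10·log₁₀(1.293e+10) = 101.12 dB(A).

101.1 dB(A)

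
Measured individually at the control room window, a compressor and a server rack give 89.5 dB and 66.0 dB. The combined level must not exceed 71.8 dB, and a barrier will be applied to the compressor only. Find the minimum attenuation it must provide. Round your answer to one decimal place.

Everything except the compressor sums to 10^(66.0/10) = 3.981e+06 in linear terms, 66.00 dB.
To meet 71.8 dB overall, the treated compressor may contribute at most 10^(71.8/10) − 3.981e+06 = 1.115e+07, i.e. 70.47 dB.
Required insertion loss = 89.5 − 70.47 = 19.03 dB.

19.0 dB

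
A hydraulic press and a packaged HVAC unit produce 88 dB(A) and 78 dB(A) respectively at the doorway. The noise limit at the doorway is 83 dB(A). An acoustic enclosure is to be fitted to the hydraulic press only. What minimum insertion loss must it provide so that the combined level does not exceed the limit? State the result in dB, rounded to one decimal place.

6.7 dB

The untreated sources together contribute 10^(78/10) = 6.310e+07, i.e. 78.00 dB(A).
To meet 83 dB(A) overall, the treated hydraulic press may contribute at most 10^(83/10) − 6.310e+07 = 1.364e+08, i.e. 81.35 dB(A).
So the hydraulic press must be reduced from 88 to 81.35 dB(A): IL = 6.65 dB.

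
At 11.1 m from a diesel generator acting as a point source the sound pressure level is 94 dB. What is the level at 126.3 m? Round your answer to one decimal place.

72.9 dB

Spherical spreading from a point source gives a 20·log₁₀(r₂/r₁) drop.
L₂ = 94 − 20·log₁₀(126.3/11.1) = 94 − 21.122 = 72.88 dB.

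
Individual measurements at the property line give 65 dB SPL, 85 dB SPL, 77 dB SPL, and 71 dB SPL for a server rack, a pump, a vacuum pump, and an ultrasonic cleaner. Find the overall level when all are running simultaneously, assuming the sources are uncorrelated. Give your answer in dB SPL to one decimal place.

85.8 dB SPL

For uncorrelated sources the intensities add, so convert each level to linear form, sum, and take 10·log₁₀ of the total.
Σ 10^(L/10) = 10^(65/10) + 10^(85/10) + 10^(77/10) + 10^(71/10) = 3.821e+08.
L_total = 10·log₁₀(3.821e+08) = 85.82 dB SPL.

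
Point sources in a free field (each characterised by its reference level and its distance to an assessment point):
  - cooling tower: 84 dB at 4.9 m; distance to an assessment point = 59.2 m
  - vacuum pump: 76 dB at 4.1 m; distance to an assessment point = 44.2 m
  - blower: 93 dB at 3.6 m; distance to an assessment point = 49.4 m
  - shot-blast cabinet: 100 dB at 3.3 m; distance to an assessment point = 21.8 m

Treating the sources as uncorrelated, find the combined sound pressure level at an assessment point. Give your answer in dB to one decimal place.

First find each source's level at the receiver (point-source: −20·log₁₀(r/r_ref)), then combine on an intensity basis.
cooling tower: 84 − 20·log₁₀(59.2/4.9) = 84 − 21.64 = 62.36 dB.
vacuum pump: 76 − 20·log₁₀(44.2/4.1) = 76 − 20.65 = 55.35 dB.
blower: 93 − 20·log₁₀(49.4/3.6) = 93 − 22.75 = 70.25 dB.
shot-blast cabinet: 100 − 20·log₁₀(21.8/3.3) = 100 − 16.40 = 83.60 dB.
Σ 10^(L/10) = 2.418e+08 → L_total = 10·log₁₀(2.418e+08) = 83.83 dB.

83.8 dB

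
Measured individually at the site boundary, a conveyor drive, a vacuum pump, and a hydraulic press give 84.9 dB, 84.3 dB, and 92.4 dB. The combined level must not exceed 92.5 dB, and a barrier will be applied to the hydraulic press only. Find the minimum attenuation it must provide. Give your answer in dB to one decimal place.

The untreated sources together contribute 10^(84.9/10) + 10^(84.3/10) = 5.782e+08, i.e. 87.62 dB.
The limit corresponds to 10^(92.5/10) = 1.778e+09; subtracting the fixed part leaves 1.200e+09 for the hydraulic press, i.e. 90.79 dB.
Required insertion loss = 92.4 − 90.79 = 1.61 dB.

1.6 dB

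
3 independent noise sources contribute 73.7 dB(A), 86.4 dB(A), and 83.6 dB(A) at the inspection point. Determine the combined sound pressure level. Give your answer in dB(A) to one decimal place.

88.4 dB(A)

For uncorrelated sources the intensities add, so convert each level to linear form, sum, and take 10·log₁₀ of the total.
Σ 10^(L/10) = 10^(73.7/10) + 10^(86.4/10) + 10^(83.6/10) = 6.890e+08.
L_total = 10·log₁₀(6.890e+08) = 88.38 dB(A).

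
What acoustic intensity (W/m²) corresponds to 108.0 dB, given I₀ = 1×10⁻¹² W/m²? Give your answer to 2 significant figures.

0.063 W/m²

L = 10·log₁₀(I/I₀) ⇒ I = I₀·10^(L/10) = 10⁻¹² × 10^10.80.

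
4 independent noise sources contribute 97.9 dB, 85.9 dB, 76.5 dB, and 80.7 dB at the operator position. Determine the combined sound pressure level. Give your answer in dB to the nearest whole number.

For uncorrelated sources the intensities add, so convert each level to linear form, sum, and take 10·log₁₀ of the total.
Σ 10^(L/10) = 10^(97.9/10) + 10^(85.9/10) + 10^(76.5/10) + 10^(80.7/10) = 6.717e+09.
L_total = 10·log₁₀(6.717e+09) = 98.27 dB.

98 dB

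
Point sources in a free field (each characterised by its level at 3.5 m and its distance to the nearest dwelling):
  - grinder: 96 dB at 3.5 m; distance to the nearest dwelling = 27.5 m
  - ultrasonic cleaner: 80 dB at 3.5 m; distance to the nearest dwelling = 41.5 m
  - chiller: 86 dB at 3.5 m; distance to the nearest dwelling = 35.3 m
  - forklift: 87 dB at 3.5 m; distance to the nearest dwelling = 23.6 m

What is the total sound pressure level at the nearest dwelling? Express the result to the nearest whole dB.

79 dB

First find each source's level at the receiver (point-source: −20·log₁₀(r/r_ref)), then combine on an intensity basis.
grinder: 96 − 20·log₁₀(27.5/3.5) = 96 − 17.91 = 78.09 dB.
ultrasonic cleaner: 80 − 20·log₁₀(41.5/3.5) = 80 − 21.48 = 58.52 dB.
chiller: 86 − 20·log₁₀(35.3/3.5) = 86 − 20.07 = 65.93 dB.
forklift: 87 − 20·log₁₀(23.6/3.5) = 87 − 16.58 = 70.42 dB.
Σ 10^(L/10) = 8.014e+07 → L_total = 10·log₁₀(8.014e+07) = 79.04 dB.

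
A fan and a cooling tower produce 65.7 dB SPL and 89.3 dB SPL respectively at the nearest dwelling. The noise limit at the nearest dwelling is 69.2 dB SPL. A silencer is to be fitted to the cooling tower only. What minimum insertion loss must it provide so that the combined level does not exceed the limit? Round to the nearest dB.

Fixed contribution from the other source: Σ 10^(L/10) = 10^(65.7/10) = 3.715e+06 (65.70 dB SPL).
To meet 69.2 dB SPL overall, the treated cooling tower may contribute at most 10^(69.2/10) − 3.715e+06 = 4.602e+06, i.e. 66.63 dB SPL.
Required insertion loss = 89.3 − 66.63 = 22.67 dB.

23 dB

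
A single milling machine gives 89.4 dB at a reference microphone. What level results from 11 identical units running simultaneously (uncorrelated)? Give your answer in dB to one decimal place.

99.8 dB

L_total = L₁ + 10·log₁₀ N for N identical incoherent sources.
L_total = 89.4 + 10·log₁₀(11) = 89.4 + 10.414 = 99.81 dB.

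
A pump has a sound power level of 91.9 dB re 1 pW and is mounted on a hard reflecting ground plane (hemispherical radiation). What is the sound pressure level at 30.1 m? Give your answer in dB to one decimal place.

The power spreads over a hemisphere of area 2π·r², so L_p = L_w − 10·log₁₀(2π·r²).
2π·r² = 5693 m², 10·log₁₀ of that is 37.553 dB.
L_p = 91.9 − 37.553 = 54.35 dB.

54.3 dB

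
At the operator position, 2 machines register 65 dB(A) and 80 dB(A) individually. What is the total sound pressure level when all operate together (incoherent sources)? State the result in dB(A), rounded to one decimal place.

For uncorrelated sources the intensities add, so convert each level to linear form, sum, and take 10·log₁₀ of the total.
Σ 10^(L/10) = 10^(65/10) + 10^(80/10) = 1.032e+08.
L_total = 10·log₁₀(1.032e+08) = 80.14 dB(A).

80.1 dB(A)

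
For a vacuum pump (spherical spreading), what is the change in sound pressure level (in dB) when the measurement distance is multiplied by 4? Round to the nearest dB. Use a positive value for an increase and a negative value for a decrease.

With spherical spreading the level changes by −20·log₁₀(r₂/r₁).
ΔL = −20·log₁₀(4) = -12.04 dB.

-12 dB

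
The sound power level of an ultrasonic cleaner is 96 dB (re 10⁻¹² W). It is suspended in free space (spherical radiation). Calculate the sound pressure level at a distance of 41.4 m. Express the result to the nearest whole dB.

53 dB

The power spreads over a sphere of area 4π·r², so L_p = L_w − 10·log₁₀(4π·r²).
4π·r² = 2.154e+04 m², 10·log₁₀ of that is 43.332 dB.
L_p = 96 − 43.332 = 52.67 dB.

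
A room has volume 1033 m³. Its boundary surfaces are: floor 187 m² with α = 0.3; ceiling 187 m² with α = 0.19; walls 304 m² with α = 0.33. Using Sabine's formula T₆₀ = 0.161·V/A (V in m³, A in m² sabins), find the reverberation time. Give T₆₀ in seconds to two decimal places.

0.87 s

Total absorption A = 187·0.3 + 187·0.19 + 304·0.33 = 191.95 m² sabins.
T₆₀ = 0.161·V/A = 0.161·1033/191.95 = 0.866 s.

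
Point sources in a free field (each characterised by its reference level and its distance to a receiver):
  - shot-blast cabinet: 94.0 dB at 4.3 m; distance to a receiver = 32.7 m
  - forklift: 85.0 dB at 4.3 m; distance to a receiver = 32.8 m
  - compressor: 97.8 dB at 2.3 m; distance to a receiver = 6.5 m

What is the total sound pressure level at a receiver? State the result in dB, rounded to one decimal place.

89.0 dB

First find each source's level at the receiver (point-source: −20·log₁₀(r/r_ref)), then combine on an intensity basis.
shot-blast cabinet: 94.0 − 20·log₁₀(32.7/4.3) = 94.0 − 17.62 = 76.38 dB.
forklift: 85.0 − 20·log₁₀(32.8/4.3) = 85.0 − 17.65 = 67.35 dB.
compressor: 97.8 − 20·log₁₀(6.5/2.3) = 97.8 − 9.02 = 88.78 dB.
Σ 10^(L/10) = 8.033e+08 → L_total = 10·log₁₀(8.033e+08) = 89.05 dB.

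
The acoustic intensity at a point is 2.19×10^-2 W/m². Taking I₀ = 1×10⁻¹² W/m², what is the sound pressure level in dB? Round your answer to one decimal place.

103.4 dB

L = 10·log₁₀(I/I₀) = 10·log₁₀(2.19×10^-2/10⁻¹²) = 10·log₁₀(2.19×10^10).
L = 10·(0.3404 + 10) = 103.40 dB.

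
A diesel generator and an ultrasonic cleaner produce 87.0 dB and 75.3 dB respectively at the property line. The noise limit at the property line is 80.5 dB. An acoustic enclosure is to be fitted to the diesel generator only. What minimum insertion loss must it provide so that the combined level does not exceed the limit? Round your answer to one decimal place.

The untreated sources together contribute 10^(75.3/10) = 3.388e+07, i.e. 75.30 dB.
To meet 80.5 dB overall, the treated diesel generator may contribute at most 10^(80.5/10) − 3.388e+07 = 7.832e+07, i.e. 78.94 dB.
Required insertion loss = 87.0 − 78.94 = 8.06 dB.

8.1 dB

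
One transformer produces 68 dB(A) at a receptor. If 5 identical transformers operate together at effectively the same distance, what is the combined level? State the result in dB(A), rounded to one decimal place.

75.0 dB(A)

N identical incoherent sources raise the level by 10·log₁₀ N.
L_total = 68 + 10·log₁₀(5) = 68 + 6.990 = 74.99 dB(A).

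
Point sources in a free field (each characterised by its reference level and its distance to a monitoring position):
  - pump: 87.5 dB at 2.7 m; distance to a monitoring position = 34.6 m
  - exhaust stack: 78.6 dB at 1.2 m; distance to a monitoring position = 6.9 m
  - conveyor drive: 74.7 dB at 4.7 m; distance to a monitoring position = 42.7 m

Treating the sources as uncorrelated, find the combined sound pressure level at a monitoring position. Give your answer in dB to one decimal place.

Apply inverse-square spreading to bring every level to the receiver, then sum 10^(L/10).
pump: 87.5 − 20·log₁₀(34.6/2.7) = 87.5 − 22.15 = 65.35 dB.
exhaust stack: 78.6 − 20·log₁₀(6.9/1.2) = 78.6 − 15.19 = 63.41 dB.
conveyor drive: 74.7 − 20·log₁₀(42.7/4.7) = 74.7 − 19.17 = 55.53 dB.
Σ 10^(L/10) = 5.973e+06 → L_total = 10·log₁₀(5.973e+06) = 67.76 dB.

67.8 dB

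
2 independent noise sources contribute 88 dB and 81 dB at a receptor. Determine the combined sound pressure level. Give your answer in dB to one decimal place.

88.8 dB

For uncorrelated sources the intensities add, so convert each level to linear form, sum, and take 10·log₁₀ of the total.
Σ 10^(L/10) = 10^(88/10) + 10^(81/10) = 7.568e+08.
L_total = 10·log₁₀(7.568e+08) = 88.79 dB.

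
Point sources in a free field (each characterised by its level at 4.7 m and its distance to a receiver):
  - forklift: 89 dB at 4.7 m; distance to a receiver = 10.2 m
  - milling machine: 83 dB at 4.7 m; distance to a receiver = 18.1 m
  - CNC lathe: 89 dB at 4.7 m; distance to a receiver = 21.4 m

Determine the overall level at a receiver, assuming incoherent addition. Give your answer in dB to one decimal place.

83.4 dB

Apply inverse-square spreading to bring every level to the receiver, then sum 10^(L/10).
forklift: 89 − 20·log₁₀(10.2/4.7) = 89 − 6.73 = 82.27 dB.
milling machine: 83 − 20·log₁₀(18.1/4.7) = 83 − 11.71 = 71.29 dB.
CNC lathe: 89 − 20·log₁₀(21.4/4.7) = 89 − 13.17 = 75.83 dB.
Σ 10^(L/10) = 2.204e+08 → L_total = 10·log₁₀(2.204e+08) = 83.43 dB.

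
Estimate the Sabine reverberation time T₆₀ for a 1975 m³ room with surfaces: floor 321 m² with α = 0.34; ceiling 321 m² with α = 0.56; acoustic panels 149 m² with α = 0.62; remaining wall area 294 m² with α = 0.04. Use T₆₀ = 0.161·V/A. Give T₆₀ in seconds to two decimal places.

Summing Sᵢαᵢ: 321·0.34 + 321·0.56 + 149·0.62 + 294·0.04 = 393.04 m².
T₆₀ = 0.161·V/A = 0.161·1975/393.04 = 0.809 s.

0.81 s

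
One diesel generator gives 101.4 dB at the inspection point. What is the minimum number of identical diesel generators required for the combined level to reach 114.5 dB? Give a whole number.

21

Need L₁ + 10·log₁₀ N ≥ 114.5, i.e. log₁₀ N ≥ 1.31.
N ≥ 10^(13.1/10) = 20.417, so N = 21.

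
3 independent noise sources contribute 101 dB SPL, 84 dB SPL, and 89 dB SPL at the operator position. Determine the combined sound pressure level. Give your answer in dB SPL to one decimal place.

Incoherent sources combine by intensity addition: L_total = 10·log₁₀(Σ 10^(L_i/10)).
Σ 10^(L/10) = 10^(101/10) + 10^(84/10) + 10^(89/10) = 1.363e+10.
L_total = 10·log₁₀(1.363e+10) = 101.35 dB SPL.

101.3 dB SPL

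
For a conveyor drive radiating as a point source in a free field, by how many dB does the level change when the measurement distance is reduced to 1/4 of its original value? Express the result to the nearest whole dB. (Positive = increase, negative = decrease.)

+12 dB

With spherical spreading the level changes by −20·log₁₀(r₂/r₁).
ΔL = −20·log₁₀(0.25) = +12.04 dB.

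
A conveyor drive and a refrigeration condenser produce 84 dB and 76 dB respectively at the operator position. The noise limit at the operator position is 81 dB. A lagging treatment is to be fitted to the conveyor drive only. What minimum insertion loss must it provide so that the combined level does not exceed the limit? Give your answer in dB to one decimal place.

4.7 dB

The untreated sources together contribute 10^(76/10) = 3.981e+07, i.e. 76.00 dB.
The limit corresponds to 10^(81/10) = 1.259e+08; subtracting the fixed part leaves 8.608e+07 for the conveyor drive, i.e. 79.35 dB.
Required insertion loss = 84 − 79.35 = 4.65 dB.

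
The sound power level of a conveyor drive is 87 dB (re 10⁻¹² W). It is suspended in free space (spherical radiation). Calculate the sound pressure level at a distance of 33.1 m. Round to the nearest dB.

46 dB

The power spreads over a sphere of area 4π·r², so L_p = L_w − 10·log₁₀(4π·r²).
4π·r² = 1.377e+04 m², 10·log₁₀ of that is 41.389 dB.
L_p = 87 − 41.389 = 45.61 dB.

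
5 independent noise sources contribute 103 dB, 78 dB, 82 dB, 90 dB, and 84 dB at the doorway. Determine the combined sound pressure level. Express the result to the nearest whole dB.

For uncorrelated sources the intensities add, so convert each level to linear form, sum, and take 10·log₁₀ of the total.
Σ 10^(L/10) = 10^(103/10) + 10^(78/10) + 10^(82/10) + 10^(90/10) + 10^(84/10) = 2.143e+10.
L_total = 10·log₁₀(2.143e+10) = 103.31 dB.

103 dB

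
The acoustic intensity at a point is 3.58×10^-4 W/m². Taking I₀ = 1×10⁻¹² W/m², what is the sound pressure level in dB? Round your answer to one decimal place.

L = 10·log₁₀(I/I₀) = 10·log₁₀(3.58×10^-4/10⁻¹²) = 10·log₁₀(3.58×10^8).
L = 10·(0.5539 + 8) = 85.54 dB.

85.5 dB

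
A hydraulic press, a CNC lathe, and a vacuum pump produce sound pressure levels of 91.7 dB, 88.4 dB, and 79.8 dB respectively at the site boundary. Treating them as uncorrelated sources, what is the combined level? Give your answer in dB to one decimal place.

93.6 dB

Incoherent sources combine by intensity addition: L_total = 10·log₁₀(Σ 10^(L_i/10)).
Σ 10^(L/10) = 10^(91.7/10) + 10^(88.4/10) + 10^(79.8/10) = 2.266e+09.
L_total = 10·log₁₀(2.266e+09) = 93.55 dB.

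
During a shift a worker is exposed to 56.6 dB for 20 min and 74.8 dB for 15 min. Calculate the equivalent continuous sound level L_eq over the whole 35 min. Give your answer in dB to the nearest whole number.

71 dB

The energy average is taken in the linear domain: L_eq = 10·log₁₀[(Σ tᵢ·10^(Lᵢ/10))/T], T = 35 min.
Σ tᵢ·10^(Lᵢ/10) = 20·10^(56.6/10) + 15·10^(74.8/10) = 4.621e+08.
L_eq = 10·log₁₀(4.621e+08/35) = 71.21 dB.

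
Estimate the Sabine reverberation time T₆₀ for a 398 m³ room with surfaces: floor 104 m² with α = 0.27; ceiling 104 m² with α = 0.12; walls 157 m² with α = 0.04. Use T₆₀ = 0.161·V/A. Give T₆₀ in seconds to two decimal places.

1.37 s

A = Σ Sᵢαᵢ = 104·0.27 + 104·0.12 + 157·0.04 = 46.84 m².
T₆₀ = 0.161·V/A = 0.161·398/46.84 = 1.368 s.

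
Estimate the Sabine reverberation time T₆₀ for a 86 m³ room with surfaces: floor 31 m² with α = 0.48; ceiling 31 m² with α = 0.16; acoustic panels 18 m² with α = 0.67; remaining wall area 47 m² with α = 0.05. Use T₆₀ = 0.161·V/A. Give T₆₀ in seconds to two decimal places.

0.40 s

Total absorption A = 31·0.48 + 31·0.16 + 18·0.67 + 47·0.05 = 34.25 m² sabins.
T₆₀ = 0.161 × 86 / 34.25 = 0.404 s.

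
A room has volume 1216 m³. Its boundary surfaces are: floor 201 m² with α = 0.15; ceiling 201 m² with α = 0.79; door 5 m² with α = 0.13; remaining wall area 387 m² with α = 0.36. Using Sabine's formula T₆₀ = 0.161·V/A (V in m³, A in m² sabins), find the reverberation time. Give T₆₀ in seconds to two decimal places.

0.60 s

Summing Sᵢαᵢ: 201·0.15 + 201·0.79 + 5·0.13 + 387·0.36 = 328.91 m².
T₆₀ = 0.161·V/A = 0.161·1216/328.91 = 0.595 s.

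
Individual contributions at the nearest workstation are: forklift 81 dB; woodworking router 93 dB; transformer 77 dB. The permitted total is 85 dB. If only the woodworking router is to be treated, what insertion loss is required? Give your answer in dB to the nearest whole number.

12 dB

Fixed contribution from the other sources: Σ 10^(L/10) = 10^(81/10) + 10^(77/10) = 1.760e+08 (82.46 dB).
The limit corresponds to 10^(85/10) = 3.162e+08; subtracting the fixed part leaves 1.402e+08 for the woodworking router, i.e. 81.47 dB.
Required insertion loss = 93 − 81.47 = 11.53 dB.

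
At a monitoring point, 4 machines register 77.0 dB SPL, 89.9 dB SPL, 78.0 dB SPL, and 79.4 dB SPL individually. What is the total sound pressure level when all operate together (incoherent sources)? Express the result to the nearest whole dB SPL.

91 dB SPL

For uncorrelated sources the intensities add, so convert each level to linear form, sum, and take 10·log₁₀ of the total.
Σ 10^(L/10) = 10^(77.0/10) + 10^(89.9/10) + 10^(78.0/10) + 10^(79.4/10) = 1.178e+09.
L_total = 10·log₁₀(1.178e+09) = 90.71 dB SPL.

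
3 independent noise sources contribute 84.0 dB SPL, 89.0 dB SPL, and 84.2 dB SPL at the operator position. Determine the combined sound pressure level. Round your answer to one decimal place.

91.2 dB SPL

Incoherent sources combine by intensity addition: L_total = 10·log₁₀(Σ 10^(L_i/10)).
Σ 10^(L/10) = 10^(84.0/10) + 10^(89.0/10) + 10^(84.2/10) = 1.309e+09.
L_total = 10·log₁₀(1.309e+09) = 91.17 dB SPL.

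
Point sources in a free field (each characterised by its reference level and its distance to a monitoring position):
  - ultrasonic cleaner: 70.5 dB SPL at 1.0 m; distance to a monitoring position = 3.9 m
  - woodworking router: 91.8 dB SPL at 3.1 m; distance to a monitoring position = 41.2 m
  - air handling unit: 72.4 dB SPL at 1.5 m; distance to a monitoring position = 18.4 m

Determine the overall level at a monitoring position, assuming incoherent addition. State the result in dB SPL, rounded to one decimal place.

First find each source's level at the receiver (point-source: −20·log₁₀(r/r_ref)), then combine on an intensity basis.
ultrasonic cleaner: 70.5 − 20·log₁₀(3.9/1.0) = 70.5 − 11.82 = 58.68 dB SPL.
woodworking router: 91.8 − 20·log₁₀(41.2/3.1) = 91.8 − 22.47 = 69.33 dB SPL.
air handling unit: 72.4 − 20·log₁₀(18.4/1.5) = 72.4 − 21.77 = 50.63 dB SPL.
Σ 10^(L/10) = 9.422e+06 → L_total = 10·log₁₀(9.422e+06) = 69.74 dB SPL.

69.7 dB SPL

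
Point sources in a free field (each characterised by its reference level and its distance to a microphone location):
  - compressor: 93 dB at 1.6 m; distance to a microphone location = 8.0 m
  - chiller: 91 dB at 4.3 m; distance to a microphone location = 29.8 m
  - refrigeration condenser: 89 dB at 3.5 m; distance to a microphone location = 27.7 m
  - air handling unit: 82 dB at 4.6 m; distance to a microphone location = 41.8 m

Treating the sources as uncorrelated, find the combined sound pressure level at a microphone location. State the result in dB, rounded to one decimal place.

80.8 dB

First find each source's level at the receiver (point-source: −20·log₁₀(r/r_ref)), then combine on an intensity basis.
compressor: 93 − 20·log₁₀(8.0/1.6) = 93 − 13.98 = 79.02 dB.
chiller: 91 − 20·log₁₀(29.8/4.3) = 91 − 16.81 = 74.19 dB.
refrigeration condenser: 89 − 20·log₁₀(27.7/3.5) = 89 − 17.97 = 71.03 dB.
air handling unit: 82 − 20·log₁₀(41.8/4.6) = 82 − 19.17 = 62.83 dB.
Σ 10^(L/10) = 1.206e+08 → L_total = 10·log₁₀(1.206e+08) = 80.81 dB.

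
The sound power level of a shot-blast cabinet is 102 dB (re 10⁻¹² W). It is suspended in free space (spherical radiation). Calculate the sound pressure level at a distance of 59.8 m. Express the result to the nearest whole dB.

55 dB

L_p = L_w − 10·log₁₀(4π·r²) with r = 59.8 m.
4π·r² = 4.494e+04 m², 10·log₁₀ of that is 46.526 dB.
L_p = 102 − 46.526 = 55.47 dB.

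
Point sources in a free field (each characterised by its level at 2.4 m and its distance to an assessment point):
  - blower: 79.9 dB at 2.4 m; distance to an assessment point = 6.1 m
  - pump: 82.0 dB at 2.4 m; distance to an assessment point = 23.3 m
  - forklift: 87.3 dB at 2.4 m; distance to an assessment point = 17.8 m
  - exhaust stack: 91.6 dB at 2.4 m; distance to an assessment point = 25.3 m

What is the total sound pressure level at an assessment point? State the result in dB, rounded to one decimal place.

76.0 dB

Apply inverse-square spreading to bring every level to the receiver, then sum 10^(L/10).
blower: 79.9 − 20·log₁₀(6.1/2.4) = 79.9 − 8.10 = 71.80 dB.
pump: 82.0 − 20·log₁₀(23.3/2.4) = 82.0 − 19.74 = 62.26 dB.
forklift: 87.3 − 20·log₁₀(17.8/2.4) = 87.3 − 17.40 = 69.90 dB.
exhaust stack: 91.6 − 20·log₁₀(25.3/2.4) = 91.6 − 20.46 = 71.14 dB.
Σ 10^(L/10) = 3.958e+07 → L_total = 10·log₁₀(3.958e+07) = 75.97 dB.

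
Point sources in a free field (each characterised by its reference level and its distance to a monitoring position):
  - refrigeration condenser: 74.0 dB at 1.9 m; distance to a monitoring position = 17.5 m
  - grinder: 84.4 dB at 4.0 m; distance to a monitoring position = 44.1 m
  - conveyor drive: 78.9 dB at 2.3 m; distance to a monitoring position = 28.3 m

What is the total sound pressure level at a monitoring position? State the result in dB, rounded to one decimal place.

Apply inverse-square spreading to bring every level to the receiver, then sum 10^(L/10).
refrigeration condenser: 74.0 − 20·log₁₀(17.5/1.9) = 74.0 − 19.29 = 54.71 dB.
grinder: 84.4 − 20·log₁₀(44.1/4.0) = 84.4 − 20.85 = 63.55 dB.
conveyor drive: 78.9 − 20·log₁₀(28.3/2.3) = 78.9 − 21.80 = 57.10 dB.
Σ 10^(L/10) = 3.075e+06 → L_total = 10·log₁₀(3.075e+06) = 64.88 dB.

64.9 dB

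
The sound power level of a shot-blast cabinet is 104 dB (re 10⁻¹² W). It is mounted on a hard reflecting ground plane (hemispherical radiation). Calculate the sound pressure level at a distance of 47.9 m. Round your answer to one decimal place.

L_p = L_w − 10·log₁₀(2π·r²) with r = 47.9 m.
2π·r² = 1.442e+04 m², 10·log₁₀ of that is 41.589 dB.
L_p = 104 − 41.589 = 62.41 dB.

62.4 dB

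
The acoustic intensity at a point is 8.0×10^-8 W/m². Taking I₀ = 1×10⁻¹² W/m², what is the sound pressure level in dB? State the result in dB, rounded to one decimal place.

49.0 dB

Dividing by I₀ shifts the exponent by 12: I/I₀ = 8.0×10^4.
L = 10·(0.9031 + 4) = 49.03 dB.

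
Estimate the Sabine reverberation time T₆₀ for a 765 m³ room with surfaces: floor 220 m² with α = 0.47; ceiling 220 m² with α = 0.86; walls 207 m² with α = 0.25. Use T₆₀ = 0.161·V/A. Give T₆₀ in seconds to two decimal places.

Total absorption A = 220·0.47 + 220·0.86 + 207·0.25 = 344.35 m² sabins.
T₆₀ = 0.161·V/A = 0.161·765/344.35 = 0.358 s.

0.36 s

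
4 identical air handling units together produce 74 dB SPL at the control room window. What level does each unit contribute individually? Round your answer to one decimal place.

Dividing the total intensity by 4 lowers the level by 10·log₁₀ 4 = 6.021 dB: L₁ = 74 − 6.021.

68.0 dB SPL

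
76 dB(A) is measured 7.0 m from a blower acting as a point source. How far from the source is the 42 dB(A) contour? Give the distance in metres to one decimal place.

350.8 m

The 34.0 dB drop corresponds to a distance ratio of 10^(34.0/20) for a point source.
r₂ = 7.0·10^((76−42)/20) = 7.0·10^(34.0/20) = 350.83 m.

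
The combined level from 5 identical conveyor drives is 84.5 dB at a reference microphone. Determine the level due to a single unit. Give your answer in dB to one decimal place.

77.5 dB

5 equal contributions raise the level by 10·log₁₀ 5 = 6.990 dB, so each unit alone gives 84.5 − 6.990.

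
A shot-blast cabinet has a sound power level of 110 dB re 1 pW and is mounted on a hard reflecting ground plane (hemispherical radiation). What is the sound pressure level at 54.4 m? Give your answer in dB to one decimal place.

Free-field hemispherical radiation: L_p = L_w − 10·log₁₀(2π·r²), r = 54.4 m.
2π·r² = 1.859e+04 m², 10·log₁₀ of that is 42.694 dB.
L_p = 110 − 42.694 = 67.31 dB.

67.3 dB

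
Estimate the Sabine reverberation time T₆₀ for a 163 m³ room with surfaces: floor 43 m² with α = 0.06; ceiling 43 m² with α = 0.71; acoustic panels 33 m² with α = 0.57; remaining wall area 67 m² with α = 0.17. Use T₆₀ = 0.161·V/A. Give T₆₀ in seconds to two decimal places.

Summing Sᵢαᵢ: 43·0.06 + 43·0.71 + 33·0.57 + 67·0.17 = 63.31 m².
T₆₀ = 0.161·V/A = 0.161·163/63.31 = 0.415 s.

0.41 s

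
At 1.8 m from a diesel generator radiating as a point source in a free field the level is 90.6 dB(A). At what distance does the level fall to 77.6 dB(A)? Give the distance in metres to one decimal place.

8.0 m

Point-source spreading drops the level by 20·log₁₀(r₂/r₁); inverting, r₂/r₁ = 10^(ΔL/20).
r₂ = 1.8·10^((90.6−77.6)/20) = 1.8·10^(13.0/20) = 8.04 m.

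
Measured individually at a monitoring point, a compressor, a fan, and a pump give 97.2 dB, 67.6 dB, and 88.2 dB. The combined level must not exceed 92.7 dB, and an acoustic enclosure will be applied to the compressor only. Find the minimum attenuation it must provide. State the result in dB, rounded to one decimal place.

Fixed contribution from the other sources: Σ 10^(L/10) = 10^(67.6/10) + 10^(88.2/10) = 6.664e+08 (88.24 dB).
The limit corresponds to 10^(92.7/10) = 1.862e+09; subtracting the fixed part leaves 1.196e+09 for the compressor, i.e. 90.78 dB.
So the compressor must be reduced from 97.2 to 90.78 dB: IL = 6.42 dB.

6.4 dB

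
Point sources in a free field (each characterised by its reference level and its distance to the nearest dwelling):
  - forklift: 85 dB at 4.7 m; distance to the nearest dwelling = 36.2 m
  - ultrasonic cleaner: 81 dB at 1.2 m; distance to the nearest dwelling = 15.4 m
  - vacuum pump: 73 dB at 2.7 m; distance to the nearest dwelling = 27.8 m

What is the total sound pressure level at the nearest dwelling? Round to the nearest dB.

68 dB

Propagate each source to the receiver with L = L_ref − 20·log₁₀(r/r_ref), then add intensities.
forklift: 85 − 20·log₁₀(36.2/4.7) = 85 − 17.73 = 67.27 dB.
ultrasonic cleaner: 81 − 20·log₁₀(15.4/1.2) = 81 − 22.17 = 58.83 dB.
vacuum pump: 73 − 20·log₁₀(27.8/2.7) = 73 − 20.25 = 52.75 dB.
Σ 10^(L/10) = 6.283e+06 → L_total = 10·log₁₀(6.283e+06) = 67.98 dB.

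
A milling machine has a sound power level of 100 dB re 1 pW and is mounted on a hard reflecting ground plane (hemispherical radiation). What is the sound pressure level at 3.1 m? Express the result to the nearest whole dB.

82 dB

The power spreads over a hemisphere of area 2π·r², so L_p = L_w − 10·log₁₀(2π·r²).
2π·r² = 60.38 m², 10·log₁₀ of that is 17.809 dB.
L_p = 100 − 17.809 = 82.19 dB.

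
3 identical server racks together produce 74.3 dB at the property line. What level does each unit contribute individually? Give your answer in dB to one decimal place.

69.5 dB

For N identical incoherent sources L_total = L₁ + 10·log₁₀ N, so L₁ = 74.3 − 10·log₁₀(3) = 74.3 − 4.771.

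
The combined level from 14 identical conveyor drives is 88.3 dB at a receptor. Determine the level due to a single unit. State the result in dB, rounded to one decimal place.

76.8 dB

Dividing the total intensity by 14 lowers the level by 10·log₁₀ 14 = 11.461 dB: L₁ = 88.3 − 11.461.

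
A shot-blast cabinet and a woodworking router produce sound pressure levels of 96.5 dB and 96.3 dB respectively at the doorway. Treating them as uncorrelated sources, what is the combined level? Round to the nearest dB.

Incoherent sources combine by intensity addition: L_total = 10·log₁₀(Σ 10^(L_i/10)).
Σ 10^(L/10) = 10^(96.5/10) + 10^(96.3/10) = 8.733e+09.
L_total = 10·log₁₀(8.733e+09) = 99.41 dB.

99 dB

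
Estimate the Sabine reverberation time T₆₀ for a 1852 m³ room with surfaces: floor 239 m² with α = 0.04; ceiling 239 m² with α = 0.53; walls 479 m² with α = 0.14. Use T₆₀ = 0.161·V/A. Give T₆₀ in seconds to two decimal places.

A = Σ Sᵢαᵢ = 239·0.04 + 239·0.53 + 479·0.14 = 203.29 m².
T₆₀ = 0.161 × 1852 / 203.29 = 1.467 s.

1.47 s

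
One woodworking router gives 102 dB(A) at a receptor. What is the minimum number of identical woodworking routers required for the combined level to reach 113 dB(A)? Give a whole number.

The shortfall is 113 − 102 = 11.0 dB, and N units add 10·log₁₀ N, so need 10·log₁₀ N ≥ 11.0.
N ≥ 10^(11.0/10) = 12.589, so N = 13.

13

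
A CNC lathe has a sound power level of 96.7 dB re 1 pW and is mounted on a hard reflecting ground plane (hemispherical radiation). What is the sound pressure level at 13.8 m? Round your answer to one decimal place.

65.9 dB

L_p = L_w − 10·log₁₀(2π·r²) with r = 13.8 m.
2π·r² = 1197 m², 10·log₁₀ of that is 30.779 dB.
L_p = 96.7 − 30.779 = 65.92 dB.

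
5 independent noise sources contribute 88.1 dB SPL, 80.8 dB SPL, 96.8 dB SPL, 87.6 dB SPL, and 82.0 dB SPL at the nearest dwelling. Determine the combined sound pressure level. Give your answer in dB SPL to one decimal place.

98.0 dB SPL

Incoherent sources combine by intensity addition: L_total = 10·log₁₀(Σ 10^(L_i/10)).
Σ 10^(L/10) = 10^(88.1/10) + 10^(80.8/10) + 10^(96.8/10) + 10^(87.6/10) + 10^(82.0/10) = 6.286e+09.
L_total = 10·log₁₀(6.286e+09) = 97.98 dB SPL.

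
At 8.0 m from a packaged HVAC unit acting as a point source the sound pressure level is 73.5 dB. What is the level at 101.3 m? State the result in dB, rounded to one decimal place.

51.4 dB

Spherical spreading from a point source gives a 20·log₁₀(r₂/r₁) drop.
L₂ = 73.5 − 20·log₁₀(101.3/8.0) = 73.5 − 22.050 = 51.45 dB.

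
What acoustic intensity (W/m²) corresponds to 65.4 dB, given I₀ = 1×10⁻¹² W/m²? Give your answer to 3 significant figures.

I = I₀·10^(L/10) = 10⁻¹² × 10^(65.4/10) = 10^(-5.460).

3.47e-06 W/m²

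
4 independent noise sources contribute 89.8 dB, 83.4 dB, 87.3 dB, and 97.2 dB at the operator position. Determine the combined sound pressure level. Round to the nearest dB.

For uncorrelated sources the intensities add, so convert each level to linear form, sum, and take 10·log₁₀ of the total.
Σ 10^(L/10) = 10^(89.8/10) + 10^(83.4/10) + 10^(87.3/10) + 10^(97.2/10) = 6.959e+09.
L_total = 10·log₁₀(6.959e+09) = 98.43 dB.

98 dB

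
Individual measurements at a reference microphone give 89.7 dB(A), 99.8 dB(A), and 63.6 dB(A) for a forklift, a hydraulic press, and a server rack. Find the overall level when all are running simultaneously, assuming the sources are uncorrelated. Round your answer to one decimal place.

100.2 dB(A)

Incoherent sources combine by intensity addition: L_total = 10·log₁₀(Σ 10^(L_i/10)).
Σ 10^(L/10) = 10^(89.7/10) + 10^(99.8/10) + 10^(63.6/10) = 1.049e+10.
L_total = 10·log₁₀(1.049e+10) = 100.21 dB(A).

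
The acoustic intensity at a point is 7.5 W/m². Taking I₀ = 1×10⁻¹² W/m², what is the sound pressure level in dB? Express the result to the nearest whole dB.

129 dB

I/I₀ = 7.5/10⁻¹² = 7.5×10^12, and L = 10·log₁₀(I/I₀).
L = 10·(0.8751 + 12) = 128.75 dB.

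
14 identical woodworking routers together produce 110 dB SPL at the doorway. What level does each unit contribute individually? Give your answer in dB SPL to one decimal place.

98.5 dB SPL

For N identical incoherent sources L_total = L₁ + 10·log₁₀ N, so L₁ = 110 − 10·log₁₀(14) = 110 − 11.461.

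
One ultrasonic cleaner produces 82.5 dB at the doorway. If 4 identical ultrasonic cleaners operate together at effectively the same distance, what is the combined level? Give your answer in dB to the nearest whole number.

N identical incoherent sources raise the level by 10·log₁₀ N.
L_total = 82.5 + 10·log₁₀(4) = 82.5 + 6.021 = 88.52 dB.

89 dB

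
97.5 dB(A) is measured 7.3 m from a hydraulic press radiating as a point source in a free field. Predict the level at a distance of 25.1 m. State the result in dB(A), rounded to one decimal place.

Spherical spreading from a point source gives a 20·log₁₀(r₂/r₁) drop.
L₂ = 97.5 − 20·log₁₀(25.1/7.3) = 97.5 − 10.727 = 86.77 dB(A).

86.8 dB(A)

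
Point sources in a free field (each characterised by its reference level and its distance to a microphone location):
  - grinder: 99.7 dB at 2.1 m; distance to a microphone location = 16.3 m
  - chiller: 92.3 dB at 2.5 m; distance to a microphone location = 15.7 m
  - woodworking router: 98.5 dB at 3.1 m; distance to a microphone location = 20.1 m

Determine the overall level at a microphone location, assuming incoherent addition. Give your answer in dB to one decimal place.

First find each source's level at the receiver (point-source: −20·log₁₀(r/r_ref)), then combine on an intensity basis.
grinder: 99.7 − 20·log₁₀(16.3/2.1) = 99.7 − 17.80 = 81.90 dB.
chiller: 92.3 − 20·log₁₀(15.7/2.5) = 92.3 − 15.96 = 76.34 dB.
woodworking router: 98.5 − 20·log₁₀(20.1/3.1) = 98.5 − 16.24 = 82.26 dB.
Σ 10^(L/10) = 3.664e+08 → L_total = 10·log₁₀(3.664e+08) = 85.64 dB.

85.6 dB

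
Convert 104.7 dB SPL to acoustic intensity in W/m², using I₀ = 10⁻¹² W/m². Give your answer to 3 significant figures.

0.0295 W/m²

I = I₀·10^(L/10) = 10⁻¹² × 10^(104.7/10) = 10^(-1.530).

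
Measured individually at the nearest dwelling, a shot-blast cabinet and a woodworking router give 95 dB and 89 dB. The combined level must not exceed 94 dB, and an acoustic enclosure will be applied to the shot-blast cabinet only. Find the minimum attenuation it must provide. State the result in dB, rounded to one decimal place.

2.7 dB

Fixed contribution from the other source: Σ 10^(L/10) = 10^(89/10) = 7.943e+08 (89.00 dB).
To meet 94 dB overall, the treated shot-blast cabinet may contribute at most 10^(94/10) − 7.943e+08 = 1.718e+09, i.e. 92.35 dB.
Required insertion loss = 95 − 92.35 = 2.65 dB.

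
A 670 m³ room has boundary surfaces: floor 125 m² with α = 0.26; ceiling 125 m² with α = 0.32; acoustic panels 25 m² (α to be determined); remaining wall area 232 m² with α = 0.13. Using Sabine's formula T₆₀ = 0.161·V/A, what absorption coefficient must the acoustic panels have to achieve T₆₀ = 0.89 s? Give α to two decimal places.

Required total absorption A = 0.161·670/0.89 = 121.20 m².
Absorption from the other surfaces = 125·0.26 + 125·0.32 + 232·0.13 = 102.66 m², so the acoustic panels must supply 18.54 m² over 25 m².
α = 18.54/25 = 0.742.

0.74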